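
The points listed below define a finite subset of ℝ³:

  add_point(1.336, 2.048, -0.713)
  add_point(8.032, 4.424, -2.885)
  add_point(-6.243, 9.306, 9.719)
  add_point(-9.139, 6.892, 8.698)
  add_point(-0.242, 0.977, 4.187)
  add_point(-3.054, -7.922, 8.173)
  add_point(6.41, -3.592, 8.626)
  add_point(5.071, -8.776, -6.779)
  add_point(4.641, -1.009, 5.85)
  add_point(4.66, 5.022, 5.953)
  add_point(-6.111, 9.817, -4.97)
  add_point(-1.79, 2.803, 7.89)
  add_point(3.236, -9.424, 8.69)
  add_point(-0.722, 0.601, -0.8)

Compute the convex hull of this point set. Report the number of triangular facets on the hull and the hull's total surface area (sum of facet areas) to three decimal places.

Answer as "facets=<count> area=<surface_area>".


facets=14 area=1009.323

Hull vertices (9/14): indices [1, 2, 3, 5, 6, 7, 9, 10, 12].

Area of each hull facet:
  f1: (p10, p7, p1) → 107.0223
  f2: (p5, p7, p12) → 50.5566
  f3: (p5, p10, p3) → 114.2393
  f4: (p5, p10, p7) → 172.9965
  f5: (p6, p9, p1) → 43.0844
  f6: (p6, p7, p1) → 93.7883
  f7: (p6, p7, p12) → 51.4908
  f8: (p2, p10, p1) → 111.1799
  f9: (p2, p9, p1) → 45.6349
  f10: (p2, p10, p3) → 27.9153
  f11: (p2, p6, p9) → 51.6528
  f12: (p2, p6, p12) → 57.4935
  f13: (p2, p5, p3) → 29.8685
  f14: (p2, p5, p12) → 52.4000
Σ area = 1009.323

Euler characteristic 9−21+14 = 2 ✓


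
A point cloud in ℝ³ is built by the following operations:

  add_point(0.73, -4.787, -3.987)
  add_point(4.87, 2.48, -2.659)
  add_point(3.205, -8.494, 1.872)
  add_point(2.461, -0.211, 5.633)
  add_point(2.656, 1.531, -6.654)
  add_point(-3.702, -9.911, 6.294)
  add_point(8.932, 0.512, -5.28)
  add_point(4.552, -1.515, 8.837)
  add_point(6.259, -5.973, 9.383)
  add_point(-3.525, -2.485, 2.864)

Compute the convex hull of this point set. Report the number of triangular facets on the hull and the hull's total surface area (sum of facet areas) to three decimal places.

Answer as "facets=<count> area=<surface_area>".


Points on the hull: [0, 1, 2, 3, 4, 5, 6, 7, 8, 9] (10 of 10).

Area of each hull facet:
  f1: (p0, p4, p6) → 23.1467
  f2: (p9, p0, p5) → 34.1229
  f3: (p9, p0, p4) → 29.2698
  f4: (p7, p8, p5) → 26.7750
  f5: (p7, p9, p5) → 40.8591
  f6: (p7, p9, p3) → 10.6745
  f7: (p7, p8, p6) → 35.5408
  f8: (p1, p4, p6) → 12.0589
  f9: (p1, p7, p6) → 29.5075
  f10: (p1, p7, p3) → 13.3185
  f11: (p1, p9, p4) → 26.1367
  f12: (p1, p9, p3) → 31.5258
  f13: (p2, p8, p6) → 54.1233
  f14: (p2, p0, p6) → 36.0915
  f15: (p2, p8, p5) → 35.0750
  f16: (p2, p0, p5) → 29.8168
Σ area = 468.043

Euler characteristic 10−24+16 = 2 ✓

facets=16 area=468.043


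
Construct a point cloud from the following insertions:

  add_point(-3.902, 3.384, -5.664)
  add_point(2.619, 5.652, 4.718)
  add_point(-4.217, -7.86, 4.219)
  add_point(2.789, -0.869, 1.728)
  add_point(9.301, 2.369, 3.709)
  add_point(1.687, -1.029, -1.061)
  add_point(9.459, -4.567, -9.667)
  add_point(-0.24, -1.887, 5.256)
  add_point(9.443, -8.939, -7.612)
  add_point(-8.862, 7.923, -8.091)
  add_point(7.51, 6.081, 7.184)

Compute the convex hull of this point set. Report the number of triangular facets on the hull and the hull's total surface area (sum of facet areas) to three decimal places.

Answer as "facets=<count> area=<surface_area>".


facets=12 area=840.328

8 of the 11 inputs are extreme points: [1, 2, 4, 6, 7, 8, 9, 10].

Area of each hull facet:
  f1: (p10, p6, p9) → 200.0575
  f2: (p8, p6, p9) → 47.2322
  f3: (p2, p8, p9) → 183.1174
  f4: (p4, p10, p6) → 18.3081
  f5: (p4, p8, p6) → 36.3689
  f6: (p4, p2, p10) → 45.3196
  f7: (p4, p2, p8) → 124.4892
  f8: (p1, p10, p9) → 19.7431
  f9: (p1, p2, p9) → 128.6164
  f10: (p7, p2, p10) → 7.4823
  f11: (p7, p1, p10) → 20.7285
  f12: (p7, p1, p2) → 8.8643
Σ area = 840.328

Euler: V−E+F = 8−18+12 = 2.


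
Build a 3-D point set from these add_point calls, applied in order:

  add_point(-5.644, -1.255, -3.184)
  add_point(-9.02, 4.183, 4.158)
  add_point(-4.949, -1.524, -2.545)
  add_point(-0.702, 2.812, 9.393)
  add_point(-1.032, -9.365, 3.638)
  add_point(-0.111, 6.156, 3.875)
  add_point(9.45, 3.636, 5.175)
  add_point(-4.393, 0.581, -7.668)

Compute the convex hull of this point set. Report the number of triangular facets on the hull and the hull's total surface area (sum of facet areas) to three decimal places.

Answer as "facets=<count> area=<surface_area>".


facets=10 area=543.369

7 of the 8 inputs are extreme points: [0, 1, 3, 4, 5, 6, 7].

Facet areas (half cross-product norm):
  f1: (p7, p4, p6) → 123.5614
  f2: (p3, p4, p1) → 66.3553
  f3: (p3, p4, p6) → 74.0620
  f4: (p5, p7, p1) → 57.2672
  f5: (p5, p7, p6) → 64.0516
  f6: (p5, p3, p1) → 28.8033
  f7: (p5, p3, p6) → 31.9219
  f8: (p0, p4, p1) → 56.0840
  f9: (p0, p7, p1) → 20.2370
  f10: (p0, p7, p4) → 21.0255
Σ area = 543.369

Check V−E+F: 7 − 15 + 10 = 2.


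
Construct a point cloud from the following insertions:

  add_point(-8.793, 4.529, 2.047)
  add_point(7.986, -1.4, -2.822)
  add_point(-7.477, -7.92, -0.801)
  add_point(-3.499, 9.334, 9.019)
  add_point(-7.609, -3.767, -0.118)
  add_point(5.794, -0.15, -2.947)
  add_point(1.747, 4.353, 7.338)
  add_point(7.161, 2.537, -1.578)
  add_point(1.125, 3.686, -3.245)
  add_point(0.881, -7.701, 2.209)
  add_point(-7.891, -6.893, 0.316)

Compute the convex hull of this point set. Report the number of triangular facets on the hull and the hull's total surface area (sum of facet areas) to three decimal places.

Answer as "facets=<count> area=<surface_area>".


11 of the 11 inputs are extreme points: [0, 1, 2, 3, 4, 5, 6, 7, 8, 9, 10].

Per-facet area ½‖(b−a)×(c−a)‖:
  f1: (p9, p2, p1) → 41.9486
  f2: (p8, p3, p0) → 55.9899
  f3: (p10, p2, p0) → 5.8120
  f4: (p10, p3, p0) → 48.7960
  f5: (p10, p9, p2) → 6.9880
  f6: (p10, p9, p3) → 82.6701
  f7: (p6, p9, p1) → 64.6844
  f8: (p6, p9, p3) → 36.7260
  f9: (p4, p2, p0) → 2.5465
  f10: (p4, p8, p0) → 46.3909
  f11: (p4, p8, p2) → 20.8903
  f12: (p5, p2, p1) → 17.1301
  f13: (p5, p8, p1) → 1.2877
  f14: (p5, p8, p2) → 44.2483
  f15: (p7, p8, p1) → 12.8779
  f16: (p7, p8, p3) → 44.8920
  f17: (p7, p6, p1) → 19.1818
  f18: (p7, p6, p3) → 29.2995
Σ area = 582.360

Euler characteristic 11−27+18 = 2 ✓

facets=18 area=582.360


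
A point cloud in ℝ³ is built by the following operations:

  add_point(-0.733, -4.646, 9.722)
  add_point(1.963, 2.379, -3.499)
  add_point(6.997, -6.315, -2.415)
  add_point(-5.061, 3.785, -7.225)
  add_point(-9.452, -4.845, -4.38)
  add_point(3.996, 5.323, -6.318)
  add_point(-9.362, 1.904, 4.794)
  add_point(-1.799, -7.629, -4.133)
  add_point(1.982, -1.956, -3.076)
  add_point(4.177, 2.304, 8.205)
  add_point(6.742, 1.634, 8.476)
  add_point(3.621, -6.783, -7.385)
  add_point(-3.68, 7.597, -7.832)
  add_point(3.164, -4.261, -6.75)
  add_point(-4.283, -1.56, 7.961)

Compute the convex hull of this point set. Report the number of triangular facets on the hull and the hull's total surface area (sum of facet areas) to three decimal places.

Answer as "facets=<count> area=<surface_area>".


facets=20 area=866.045

Extreme-point indices: [0, 2, 3, 4, 5, 6, 7, 9, 10, 11, 12, 14] — 12 of 15 on the boundary.

Per-facet area ½‖(b−a)×(c−a)‖:
  f1: (p10, p0, p2) → 64.0904
  f2: (p6, p12, p4) → 76.0893
  f3: (p6, p0, p4) → 67.7703
  f4: (p5, p10, p2) → 81.3378
  f5: (p5, p10, p12) → 57.5391
  f6: (p5, p11, p2) → 36.1222
  f7: (p5, p11, p12) → 48.1748
  f8: (p3, p12, p4) → 3.7506
  f9: (p3, p11, p4) → 63.8077
  f10: (p3, p11, p12) → 24.2342
  f11: (p7, p0, p2) → 61.6379
  f12: (p7, p11, p2) → 19.1737
  f13: (p7, p0, p4) → 57.8743
  f14: (p7, p11, p4) → 17.5431
  f15: (p9, p10, p0) → 10.8849
  f16: (p9, p10, p12) → 20.4769
  f17: (p9, p6, p12) → 102.9781
  f18: (p14, p6, p0) → 2.7467
  f19: (p14, p9, p0) → 21.4477
  f20: (p14, p9, p6) → 28.3652
Σ area = 866.045

Euler characteristic 12−30+20 = 2 ✓


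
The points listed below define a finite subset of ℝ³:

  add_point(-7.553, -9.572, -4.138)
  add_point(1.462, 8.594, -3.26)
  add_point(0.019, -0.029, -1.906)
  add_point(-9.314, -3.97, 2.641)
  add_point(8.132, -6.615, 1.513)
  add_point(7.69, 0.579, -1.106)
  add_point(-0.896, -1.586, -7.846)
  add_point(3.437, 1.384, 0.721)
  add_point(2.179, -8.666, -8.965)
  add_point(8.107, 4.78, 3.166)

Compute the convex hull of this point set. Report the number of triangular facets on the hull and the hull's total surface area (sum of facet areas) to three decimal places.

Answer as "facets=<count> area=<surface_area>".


facets=12 area=688.593

8 of the 10 inputs are extreme points: [0, 1, 3, 4, 5, 6, 8, 9].

Triangle areas on the boundary:
  f1: (p9, p4, p3) → 100.4938
  f2: (p9, p1, p3) → 87.5729
  f3: (p0, p4, p3) → 74.6973
  f4: (p0, p8, p4) → 66.4692
  f5: (p5, p8, p1) → 68.1915
  f6: (p5, p9, p1) → 29.1781
  f7: (p5, p8, p4) → 46.2419
  f8: (p5, p9, p4) → 21.0122
  f9: (p6, p8, p1) → 27.5151
  f10: (p6, p0, p8) → 39.9785
  f11: (p6, p1, p3) → 77.9006
  f12: (p6, p0, p3) → 49.3423
Σ area = 688.593

Euler characteristic 8−18+12 = 2 ✓


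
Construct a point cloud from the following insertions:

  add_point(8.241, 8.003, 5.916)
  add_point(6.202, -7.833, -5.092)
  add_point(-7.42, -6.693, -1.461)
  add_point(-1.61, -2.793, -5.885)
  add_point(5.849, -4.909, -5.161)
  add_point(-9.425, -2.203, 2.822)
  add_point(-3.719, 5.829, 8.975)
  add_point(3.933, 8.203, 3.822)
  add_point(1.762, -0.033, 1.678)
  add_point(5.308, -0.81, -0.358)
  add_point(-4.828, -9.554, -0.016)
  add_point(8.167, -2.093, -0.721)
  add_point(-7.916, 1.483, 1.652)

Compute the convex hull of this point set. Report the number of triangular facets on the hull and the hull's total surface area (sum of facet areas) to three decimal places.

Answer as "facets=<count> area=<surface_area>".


facets=18 area=699.587

Points on the hull: [0, 1, 2, 3, 4, 5, 6, 7, 10, 11, 12] (11 of 13).

Triangle areas on the boundary:
  f1: (p6, p10, p5) → 46.6420
  f2: (p6, p10, p0) → 111.4763
  f3: (p2, p10, p5) → 12.0628
  f4: (p2, p1, p10) → 23.9200
  f5: (p2, p1, p3) → 36.9894
  f6: (p11, p10, p0) → 83.2520
  f7: (p11, p1, p10) → 45.6103
  f8: (p7, p6, p0) → 20.0918
  f9: (p4, p1, p3) → 10.5784
  f10: (p4, p11, p1) → 7.6814
  f11: (p4, p7, p3) → 59.7462
  f12: (p4, p11, p0) → 19.0248
  f13: (p4, p7, p0) → 38.1692
  f14: (p12, p6, p5) → 18.4603
  f15: (p12, p7, p6) → 45.1565
  f16: (p12, p7, p3) → 72.4143
  f17: (p12, p2, p5) → 12.8484
  f18: (p12, p2, p3) → 35.4632
Σ area = 699.587

Check V−E+F: 11 − 27 + 18 = 2.


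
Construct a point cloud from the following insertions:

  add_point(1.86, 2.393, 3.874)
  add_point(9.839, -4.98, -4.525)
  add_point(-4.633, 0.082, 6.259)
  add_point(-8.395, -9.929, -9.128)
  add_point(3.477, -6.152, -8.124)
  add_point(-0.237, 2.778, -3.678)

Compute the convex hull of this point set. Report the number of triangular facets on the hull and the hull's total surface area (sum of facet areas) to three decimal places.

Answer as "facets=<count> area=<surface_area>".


Points on the hull: [0, 1, 2, 3, 4, 5] (6 of 6).

Area of each hull facet:
  f1: (p2, p1, p3) → 155.7846
  f2: (p2, p5, p3) → 89.5090
  f3: (p0, p5, p1) → 49.2142
  f4: (p0, p2, p1) → 41.9122
  f5: (p0, p2, p5) → 28.4925
  f6: (p4, p1, p3) → 19.8562
  f7: (p4, p5, p3) → 66.4560
  f8: (p4, p5, p1) → 39.3740
Σ area = 490.599

Euler: V−E+F = 6−12+8 = 2.

facets=8 area=490.599


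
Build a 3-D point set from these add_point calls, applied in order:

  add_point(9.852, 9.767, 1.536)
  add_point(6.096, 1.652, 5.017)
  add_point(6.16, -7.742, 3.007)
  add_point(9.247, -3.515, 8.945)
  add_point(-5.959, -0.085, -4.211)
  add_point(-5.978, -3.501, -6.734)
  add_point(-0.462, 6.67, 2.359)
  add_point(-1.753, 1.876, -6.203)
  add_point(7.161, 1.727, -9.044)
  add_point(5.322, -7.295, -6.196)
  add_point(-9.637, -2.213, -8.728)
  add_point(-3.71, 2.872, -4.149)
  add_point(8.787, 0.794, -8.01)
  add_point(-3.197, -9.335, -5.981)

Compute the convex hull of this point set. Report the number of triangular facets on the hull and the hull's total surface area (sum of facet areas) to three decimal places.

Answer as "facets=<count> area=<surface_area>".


facets=20 area=880.838

Extreme-point indices: [0, 2, 3, 4, 6, 7, 8, 9, 10, 11, 12, 13] — 12 of 14 on the boundary.

Per-facet area ½‖(b−a)×(c−a)‖:
  f1: (p13, p3, p10) → 93.1323
  f2: (p6, p3, p0) → 77.7247
  f3: (p7, p8, p10) → 29.8266
  f4: (p7, p8, p0) → 63.3267
  f5: (p9, p8, p10) → 76.0390
  f6: (p9, p13, p10) → 38.9835
  f7: (p4, p3, p10) → 32.8860
  f8: (p4, p6, p10) → 10.5662
  f9: (p4, p6, p3) → 83.5932
  f10: (p11, p6, p0) → 39.5638
  f11: (p11, p7, p0) → 24.0879
  f12: (p11, p6, p10) → 14.5275
  f13: (p11, p7, p10) → 13.5341
  f14: (p12, p9, p3) → 71.8070
  f15: (p12, p9, p8) → 9.4296
  f16: (p12, p3, p0) → 96.9747
  f17: (p12, p8, p0) → 13.9775
  f18: (p2, p13, p3) → 26.3979
  f19: (p2, p9, p3) → 23.9803
  f20: (p2, p9, p13) → 40.4790
Σ area = 880.838

Euler: V−E+F = 12−30+20 = 2.


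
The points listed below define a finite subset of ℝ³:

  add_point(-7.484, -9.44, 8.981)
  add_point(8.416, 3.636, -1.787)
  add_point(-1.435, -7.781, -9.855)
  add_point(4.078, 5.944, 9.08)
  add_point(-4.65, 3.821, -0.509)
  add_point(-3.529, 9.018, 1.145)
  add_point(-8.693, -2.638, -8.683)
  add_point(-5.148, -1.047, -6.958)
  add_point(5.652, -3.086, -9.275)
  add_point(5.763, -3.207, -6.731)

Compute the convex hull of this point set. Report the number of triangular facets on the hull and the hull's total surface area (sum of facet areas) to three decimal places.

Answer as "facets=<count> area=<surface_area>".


facets=12 area=936.337

Extreme-point indices: [0, 1, 2, 3, 5, 6, 8, 9] — 8 of 10 on the boundary.

Per-facet area ½‖(b−a)×(c−a)‖:
  f1: (p0, p5, p6) → 144.1392
  f2: (p3, p5, p1) → 64.0354
  f3: (p3, p0, p1) → 114.5580
  f4: (p3, p0, p5) → 107.8567
  f5: (p8, p5, p6) → 111.2321
  f6: (p8, p5, p1) → 68.9148
  f7: (p2, p0, p6) → 84.3044
  f8: (p2, p8, p6) → 35.8355
  f9: (p9, p0, p1) → 95.0207
  f10: (p9, p8, p1) → 9.5375
  f11: (p9, p2, p0) → 90.0746
  f12: (p9, p2, p8) → 10.8280
Σ area = 936.337

Check V−E+F: 8 − 18 + 12 = 2.


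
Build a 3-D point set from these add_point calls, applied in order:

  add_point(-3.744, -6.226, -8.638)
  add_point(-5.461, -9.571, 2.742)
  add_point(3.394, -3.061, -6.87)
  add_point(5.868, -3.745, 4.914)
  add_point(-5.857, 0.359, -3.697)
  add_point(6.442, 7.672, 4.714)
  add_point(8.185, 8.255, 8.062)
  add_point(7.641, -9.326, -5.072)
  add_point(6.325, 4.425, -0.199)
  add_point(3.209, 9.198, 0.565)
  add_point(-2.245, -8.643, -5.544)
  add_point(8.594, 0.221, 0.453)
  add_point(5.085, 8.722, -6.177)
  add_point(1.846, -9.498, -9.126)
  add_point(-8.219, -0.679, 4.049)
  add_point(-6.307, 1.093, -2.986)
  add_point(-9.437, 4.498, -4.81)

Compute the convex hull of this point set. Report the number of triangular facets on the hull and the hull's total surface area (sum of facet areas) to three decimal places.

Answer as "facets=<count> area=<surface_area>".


12 of the 17 inputs are extreme points: [0, 1, 3, 6, 7, 9, 10, 11, 12, 13, 14, 16].

Triangle areas on the boundary:
  f1: (p12, p6, p11) → 62.0241
  f2: (p0, p1, p16) → 75.7869
  f3: (p0, p12, p16) → 94.2832
  f4: (p0, p12, p13) → 56.9461
  f5: (p7, p13, p1) → 49.2145
  f6: (p7, p12, p11) → 59.2870
  f7: (p7, p12, p13) → 64.0853
  f8: (p14, p1, p16) → 44.7392
  f9: (p14, p6, p16) → 98.5964
  f10: (p14, p6, p1) → 87.6140
  f11: (p9, p6, p16) → 43.3120
  f12: (p9, p12, p16) → 50.3956
  f13: (p9, p12, p6) → 24.3200
  f14: (p10, p13, p1) → 12.7670
  f15: (p10, p0, p1) → 14.8221
  f16: (p10, p0, p13) → 11.4761
  f17: (p3, p6, p1) → 63.2292
  f18: (p3, p7, p1) → 72.8297
  f19: (p3, p6, p11) → 36.2954
  f20: (p3, p7, p11) → 35.4551
Σ area = 1057.479

Check V−E+F: 12 − 30 + 20 = 2.

facets=20 area=1057.479


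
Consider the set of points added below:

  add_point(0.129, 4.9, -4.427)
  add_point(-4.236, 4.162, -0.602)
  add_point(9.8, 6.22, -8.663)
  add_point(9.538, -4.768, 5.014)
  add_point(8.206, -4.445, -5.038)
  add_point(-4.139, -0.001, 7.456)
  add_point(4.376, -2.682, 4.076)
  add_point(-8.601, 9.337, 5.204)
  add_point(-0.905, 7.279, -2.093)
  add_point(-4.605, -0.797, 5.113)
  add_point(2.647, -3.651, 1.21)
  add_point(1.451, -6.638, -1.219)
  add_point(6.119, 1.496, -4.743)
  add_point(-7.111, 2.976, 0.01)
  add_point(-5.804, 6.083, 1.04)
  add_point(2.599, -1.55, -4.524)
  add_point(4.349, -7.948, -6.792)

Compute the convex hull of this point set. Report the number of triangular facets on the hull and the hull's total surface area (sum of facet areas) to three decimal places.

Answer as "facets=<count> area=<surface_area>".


facets=18 area=779.675

11 of the 17 inputs are extreme points: [0, 2, 3, 4, 5, 7, 8, 9, 11, 13, 16].

Area of each hull facet:
  f1: (p3, p2, p7) → 187.5900
  f2: (p3, p5, p7) → 59.5695
  f3: (p4, p16, p2) → 25.1576
  f4: (p4, p3, p2) → 54.5312
  f5: (p4, p3, p16) → 25.7027
  f6: (p8, p2, p7) → 15.6950
  f7: (p0, p16, p2) → 71.0468
  f8: (p0, p13, p16) → 59.2049
  f9: (p0, p8, p2) → 16.5688
  f10: (p0, p13, p7) → 34.6927
  f11: (p0, p8, p7) → 11.4891
  f12: (p11, p13, p16) → 35.0978
  f13: (p11, p3, p16) → 32.5852
  f14: (p11, p3, p5) → 62.7873
  f15: (p9, p11, p5) → 10.3127
  f16: (p9, p11, p13) → 35.8414
  f17: (p9, p5, p7) → 13.3347
  f18: (p9, p13, p7) → 28.4675
Σ area = 779.675

Euler characteristic 11−27+18 = 2 ✓


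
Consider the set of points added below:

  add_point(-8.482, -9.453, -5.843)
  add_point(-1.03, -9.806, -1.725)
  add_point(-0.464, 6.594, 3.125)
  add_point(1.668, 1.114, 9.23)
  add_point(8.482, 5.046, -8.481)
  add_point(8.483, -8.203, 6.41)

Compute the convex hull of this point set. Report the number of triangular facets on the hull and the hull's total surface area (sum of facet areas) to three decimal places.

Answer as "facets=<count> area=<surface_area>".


Hull vertices (6/6): indices [0, 1, 2, 3, 4, 5].

Area of each hull facet:
  f1: (p4, p2, p0) → 144.9666
  f2: (p3, p5, p0) → 119.6259
  f3: (p3, p2, p0) → 84.6156
  f4: (p3, p4, p5) → 111.2002
  f5: (p3, p4, p2) → 58.5770
  f6: (p1, p5, p0) → 13.9994
  f7: (p1, p4, p0) → 78.2171
  f8: (p1, p4, p5) → 115.4151
Σ area = 726.617

Check V−E+F: 6 − 12 + 8 = 2.

facets=8 area=726.617


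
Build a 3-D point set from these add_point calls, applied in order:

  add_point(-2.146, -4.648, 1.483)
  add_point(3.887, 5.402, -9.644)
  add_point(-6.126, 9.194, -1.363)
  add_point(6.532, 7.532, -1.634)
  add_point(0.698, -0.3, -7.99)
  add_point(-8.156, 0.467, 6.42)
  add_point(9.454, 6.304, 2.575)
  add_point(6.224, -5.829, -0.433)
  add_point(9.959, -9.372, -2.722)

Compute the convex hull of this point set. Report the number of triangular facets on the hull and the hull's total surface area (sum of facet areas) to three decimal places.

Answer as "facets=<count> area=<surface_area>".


Hull vertices (8/9): indices [0, 1, 2, 3, 4, 5, 6, 8].

Triangle areas on the boundary:
  f1: (p6, p8, p5) → 153.7051
  f2: (p6, p2, p5) → 96.1303
  f3: (p6, p1, p8) → 104.7008
  f4: (p4, p1, p8) → 44.5489
  f5: (p4, p2, p5) → 79.2748
  f6: (p4, p2, p1) → 44.0028
  f7: (p3, p2, p1) → 53.7852
  f8: (p3, p6, p1) → 12.1843
  f9: (p3, p6, p2) → 27.8003
  f10: (p0, p8, p5) → 24.0669
  f11: (p0, p4, p5) → 45.7803
  f12: (p0, p4, p8) → 68.7166
Σ area = 754.696

Euler characteristic 8−18+12 = 2 ✓

facets=12 area=754.696


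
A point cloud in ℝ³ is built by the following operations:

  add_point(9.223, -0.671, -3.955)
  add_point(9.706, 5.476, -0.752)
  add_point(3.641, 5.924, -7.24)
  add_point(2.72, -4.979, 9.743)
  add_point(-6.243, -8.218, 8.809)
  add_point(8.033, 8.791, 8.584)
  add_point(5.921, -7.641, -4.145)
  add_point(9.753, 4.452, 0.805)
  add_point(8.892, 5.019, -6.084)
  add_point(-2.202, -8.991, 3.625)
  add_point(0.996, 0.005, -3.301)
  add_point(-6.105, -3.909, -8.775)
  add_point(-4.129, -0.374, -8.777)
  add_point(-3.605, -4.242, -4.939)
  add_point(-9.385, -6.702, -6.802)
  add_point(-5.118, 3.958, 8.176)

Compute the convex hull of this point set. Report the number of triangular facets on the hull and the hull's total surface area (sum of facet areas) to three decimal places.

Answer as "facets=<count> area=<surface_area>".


facets=24 area=1117.637

14 of the 16 inputs are extreme points: [0, 1, 2, 3, 4, 5, 6, 7, 8, 9, 11, 12, 14, 15].

Facet areas (half cross-product norm):
  f1: (p6, p9, p14) → 71.6891
  f2: (p2, p15, p5) → 110.1208
  f3: (p3, p15, p5) → 78.3928
  f4: (p3, p6, p9) → 49.9039
  f5: (p3, p5, p7) → 63.8522
  f6: (p8, p2, p5) → 41.1078
  f7: (p12, p15, p14) → 73.9182
  f8: (p12, p2, p15) → 85.6849
  f9: (p12, p8, p2) → 20.5198
  f10: (p4, p3, p9) → 28.2082
  f11: (p4, p3, p15) → 53.2763
  f12: (p4, p9, p14) → 40.9593
  f13: (p4, p15, p14) → 97.1411
  f14: (p0, p8, p6) → 13.6658
  f15: (p0, p3, p7) → 51.5905
  f16: (p0, p3, p6) → 55.6750
  f17: (p1, p5, p7) → 7.5567
  f18: (p1, p8, p5) → 10.7785
  f19: (p1, p0, p7) → 6.4443
  f20: (p1, p0, p8) → 15.8376
  f21: (p11, p6, p14) → 30.1895
  f22: (p11, p12, p14) → 5.0157
  f23: (p11, p8, p6) → 87.5975
  f24: (p11, p12, p8) → 18.5112
Σ area = 1117.637

Check V−E+F: 14 − 36 + 24 = 2.


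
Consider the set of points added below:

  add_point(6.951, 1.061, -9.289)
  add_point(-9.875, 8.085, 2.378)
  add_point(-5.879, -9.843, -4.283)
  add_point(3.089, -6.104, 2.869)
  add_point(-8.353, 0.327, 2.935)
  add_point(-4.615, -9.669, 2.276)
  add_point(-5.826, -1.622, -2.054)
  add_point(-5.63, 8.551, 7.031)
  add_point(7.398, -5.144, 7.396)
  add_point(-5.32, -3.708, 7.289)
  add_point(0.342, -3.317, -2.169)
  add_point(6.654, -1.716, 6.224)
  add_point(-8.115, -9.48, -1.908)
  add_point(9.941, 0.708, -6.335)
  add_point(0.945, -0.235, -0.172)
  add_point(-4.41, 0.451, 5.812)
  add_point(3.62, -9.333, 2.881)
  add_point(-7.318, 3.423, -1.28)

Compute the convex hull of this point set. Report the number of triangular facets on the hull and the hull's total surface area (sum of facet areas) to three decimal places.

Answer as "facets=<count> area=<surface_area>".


Hull vertices (13/18): indices [0, 1, 2, 4, 5, 7, 8, 9, 11, 12, 13, 16, 17].

Area of each hull facet:
  f1: (p0, p2, p13) → 35.7092
  f2: (p7, p0, p1) → 68.0034
  f3: (p7, p0, p13) → 46.0687
  f4: (p7, p9, p1) → 38.6998
  f5: (p7, p9, p8) → 77.7508
  f6: (p4, p9, p1) → 18.1724
  f7: (p5, p9, p8) → 49.3223
  f8: (p17, p0, p1) → 37.0394
  f9: (p17, p0, p2) → 106.5003
  f10: (p11, p8, p13) → 22.1470
  f11: (p11, p7, p13) → 105.0705
  f12: (p11, p7, p8) → 20.2001
  f13: (p16, p5, p2) → 26.6498
  f14: (p16, p5, p8) → 24.0975
  f15: (p16, p2, p13) → 89.4543
  f16: (p16, p8, p13) → 52.8949
  f17: (p12, p5, p2) → 8.8987
  f18: (p12, p4, p1) → 22.8000
  f19: (p12, p4, p9) → 35.1773
  f20: (p12, p5, p9) → 19.4936
  f21: (p12, p17, p1) → 28.8441
  f22: (p12, p17, p2) → 21.1259
Σ area = 954.120

Euler characteristic 13−33+22 = 2 ✓

facets=22 area=954.120


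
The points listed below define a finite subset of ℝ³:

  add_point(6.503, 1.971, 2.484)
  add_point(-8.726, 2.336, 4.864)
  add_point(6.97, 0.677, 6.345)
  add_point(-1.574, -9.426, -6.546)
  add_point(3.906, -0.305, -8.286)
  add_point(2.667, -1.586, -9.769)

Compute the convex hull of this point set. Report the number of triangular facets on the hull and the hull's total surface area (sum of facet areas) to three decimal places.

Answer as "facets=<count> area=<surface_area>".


Points on the hull: [0, 1, 2, 3, 4, 5] (6 of 6).

Triangle areas on the boundary:
  f1: (p3, p2, p1) → 129.5608
  f2: (p5, p3, p1) → 83.8001
  f3: (p0, p2, p1) → 31.5875
  f4: (p4, p0, p2) → 11.8419
  f5: (p4, p3, p2) → 80.7600
  f6: (p4, p5, p3) → 9.6475
  f7: (p4, p5, p1) → 21.0501
  f8: (p4, p0, p1) → 86.9444
Σ area = 455.192

Check V−E+F: 6 − 12 + 8 = 2.

facets=8 area=455.192


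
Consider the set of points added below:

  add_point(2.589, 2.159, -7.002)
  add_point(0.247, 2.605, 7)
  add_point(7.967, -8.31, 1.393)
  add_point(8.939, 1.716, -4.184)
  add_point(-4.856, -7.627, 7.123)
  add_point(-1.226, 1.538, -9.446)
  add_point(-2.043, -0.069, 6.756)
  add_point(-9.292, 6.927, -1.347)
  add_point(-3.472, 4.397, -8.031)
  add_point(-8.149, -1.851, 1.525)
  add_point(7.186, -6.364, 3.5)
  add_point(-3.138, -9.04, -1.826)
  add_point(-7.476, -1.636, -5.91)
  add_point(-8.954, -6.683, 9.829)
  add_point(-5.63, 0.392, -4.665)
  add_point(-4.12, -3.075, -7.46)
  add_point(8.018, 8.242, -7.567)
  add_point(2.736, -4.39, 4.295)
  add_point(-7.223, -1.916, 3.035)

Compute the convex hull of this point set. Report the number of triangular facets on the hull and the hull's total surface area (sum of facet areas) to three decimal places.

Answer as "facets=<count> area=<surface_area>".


facets=22 area=998.684

Hull vertices (13/19): indices [1, 2, 3, 4, 5, 7, 8, 10, 11, 12, 13, 15, 16].

Triangle areas on the boundary:
  f1: (p5, p2, p3) → 65.3072
  f2: (p1, p13, p7) → 88.7599
  f3: (p4, p13, p11) → 16.3118
  f4: (p4, p2, p11) → 53.1436
  f5: (p4, p2, p13) → 7.5019
  f6: (p16, p5, p3) → 40.3609
  f7: (p16, p1, p7) → 111.1605
  f8: (p16, p1, p3) → 51.1787
  f9: (p12, p13, p7) → 80.3970
  f10: (p12, p13, p11) → 62.8512
  f11: (p10, p2, p3) → 16.7512
  f12: (p10, p1, p3) → 64.8604
  f13: (p10, p2, p13) → 22.4478
  f14: (p10, p1, p13) → 79.2298
  f15: (p8, p12, p7) → 32.9484
  f16: (p8, p12, p5) → 14.4816
  f17: (p8, p16, p7) → 48.9095
  f18: (p8, p16, p5) → 22.5682
  f19: (p15, p12, p11) → 16.3146
  f20: (p15, p12, p5) → 11.0777
  f21: (p15, p2, p11) → 46.2489
  f22: (p15, p5, p2) → 45.8728
Σ area = 998.684

Check V−E+F: 13 − 33 + 22 = 2.


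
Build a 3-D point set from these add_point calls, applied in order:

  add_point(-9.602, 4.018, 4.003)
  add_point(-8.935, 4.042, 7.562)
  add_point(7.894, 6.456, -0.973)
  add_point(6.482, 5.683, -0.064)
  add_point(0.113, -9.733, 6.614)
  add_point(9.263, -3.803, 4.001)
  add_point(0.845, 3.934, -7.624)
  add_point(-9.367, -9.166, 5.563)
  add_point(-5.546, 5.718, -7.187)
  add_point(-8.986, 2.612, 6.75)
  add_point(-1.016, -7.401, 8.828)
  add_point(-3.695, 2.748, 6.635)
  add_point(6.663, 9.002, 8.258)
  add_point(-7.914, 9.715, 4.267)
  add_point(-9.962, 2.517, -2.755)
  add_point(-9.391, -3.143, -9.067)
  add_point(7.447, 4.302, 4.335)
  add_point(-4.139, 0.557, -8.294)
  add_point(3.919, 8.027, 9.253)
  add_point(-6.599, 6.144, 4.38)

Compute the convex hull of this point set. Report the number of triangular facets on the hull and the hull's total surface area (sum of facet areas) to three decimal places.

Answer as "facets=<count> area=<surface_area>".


facets=24 area=1186.252

14 of the 20 inputs are extreme points: [0, 1, 2, 4, 5, 6, 7, 8, 10, 12, 13, 14, 15, 18].

Area of each hull facet:
  f1: (p2, p6, p5) → 56.8760
  f2: (p2, p8, p6) → 27.4651
  f3: (p15, p4, p5) → 109.1785
  f4: (p15, p6, p5) → 99.2513
  f5: (p15, p8, p14) → 29.2099
  f6: (p15, p8, p6) → 32.4763
  f7: (p10, p1, p18) → 90.1633
  f8: (p10, p4, p5) → 19.0716
  f9: (p13, p1, p18) → 42.4266
  f10: (p13, p2, p8) → 89.1489
  f11: (p13, p8, p14) → 36.0574
  f12: (p7, p10, p1) → 58.7364
  f13: (p7, p15, p14) → 60.5835
  f14: (p7, p15, p4) → 74.9851
  f15: (p7, p10, p4) → 15.5429
  f16: (p12, p13, p18) → 15.1620
  f17: (p12, p13, p2) → 72.5364
  f18: (p12, p2, p5) → 54.6871
  f19: (p12, p10, p5) → 81.8490
  f20: (p12, p10, p18) → 20.5756
  f21: (p0, p13, p14) → 19.8754
  f22: (p0, p13, p1) → 10.7119
  f23: (p0, p7, p14) → 45.7934
  f24: (p0, p7, p1) → 23.8885
Σ area = 1186.252

Euler: V−E+F = 14−36+24 = 2.


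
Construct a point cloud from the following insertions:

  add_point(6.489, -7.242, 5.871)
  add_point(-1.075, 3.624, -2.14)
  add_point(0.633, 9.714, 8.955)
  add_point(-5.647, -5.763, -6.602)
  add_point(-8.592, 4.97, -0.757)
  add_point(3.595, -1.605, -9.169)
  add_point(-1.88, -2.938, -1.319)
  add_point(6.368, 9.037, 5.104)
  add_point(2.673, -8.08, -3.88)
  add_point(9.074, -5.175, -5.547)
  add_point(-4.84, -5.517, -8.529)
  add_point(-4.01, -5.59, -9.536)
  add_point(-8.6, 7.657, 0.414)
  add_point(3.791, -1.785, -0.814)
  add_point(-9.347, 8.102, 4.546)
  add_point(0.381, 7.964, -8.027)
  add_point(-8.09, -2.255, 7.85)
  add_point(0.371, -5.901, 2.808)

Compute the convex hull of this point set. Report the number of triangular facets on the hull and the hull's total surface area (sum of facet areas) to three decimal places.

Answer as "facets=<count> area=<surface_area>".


Points on the hull: [0, 2, 3, 4, 5, 7, 8, 9, 10, 11, 12, 14, 15, 16] (14 of 18).

Per-facet area ½‖(b−a)×(c−a)‖:
  f1: (p8, p11, p9) → 30.1750
  f2: (p0, p8, p9) → 37.5718
  f3: (p16, p0, p8) → 79.9940
  f4: (p12, p15, p14) → 15.7480
  f5: (p5, p11, p9) → 28.7197
  f6: (p5, p15, p9) → 29.5723
  f7: (p5, p15, p11) → 43.0765
  f8: (p7, p0, p9) → 94.5587
  f9: (p7, p15, p9) → 109.8796
  f10: (p4, p15, p11) → 78.1885
  f11: (p4, p12, p15) → 17.4823
  f12: (p4, p10, p11) → 6.6722
  f13: (p4, p16, p14) → 33.0126
  f14: (p4, p12, p14) → 5.4012
  f15: (p2, p16, p0) → 110.6425
  f16: (p2, p7, p0) → 56.3914
  f17: (p2, p16, p14) → 60.1235
  f18: (p2, p15, p14) → 85.1847
  f19: (p2, p7, p15) → 49.5024
  f20: (p3, p4, p16) → 69.2314
  f21: (p3, p4, p10) → 12.0242
  f22: (p3, p16, p8) → 68.0195
  f23: (p3, p8, p11) → 15.0058
  f24: (p3, p10, p11) → 0.4580
Σ area = 1136.636

Euler characteristic 14−36+24 = 2 ✓

facets=24 area=1136.636


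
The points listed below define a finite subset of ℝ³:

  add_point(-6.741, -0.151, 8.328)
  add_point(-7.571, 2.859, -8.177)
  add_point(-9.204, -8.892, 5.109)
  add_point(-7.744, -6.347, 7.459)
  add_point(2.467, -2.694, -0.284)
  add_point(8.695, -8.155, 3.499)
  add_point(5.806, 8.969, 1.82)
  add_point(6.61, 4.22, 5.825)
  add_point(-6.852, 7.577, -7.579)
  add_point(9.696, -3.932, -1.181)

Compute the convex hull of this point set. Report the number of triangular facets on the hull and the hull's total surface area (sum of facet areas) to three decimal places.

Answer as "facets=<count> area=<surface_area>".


facets=14 area=910.802

Points on the hull: [0, 1, 2, 3, 5, 6, 7, 8, 9] (9 of 10).

Area of each hull facet:
  f1: (p7, p6, p9) → 34.4051
  f2: (p8, p1, p2) → 35.2525
  f3: (p8, p6, p9) → 109.2360
  f4: (p8, p1, p9) → 47.0589
  f5: (p5, p7, p9) → 35.6816
  f6: (p5, p1, p2) → 157.4213
  f7: (p5, p1, p9) → 59.3101
  f8: (p0, p7, p6) → 43.5546
  f9: (p0, p8, p2) → 84.8188
  f10: (p0, p8, p6) → 121.1458
  f11: (p0, p5, p7) → 90.4873
  f12: (p3, p5, p2) → 31.5623
  f13: (p3, p0, p2) → 6.9973
  f14: (p3, p0, p5) → 53.8704
Σ area = 910.802

Euler characteristic 9−21+14 = 2 ✓


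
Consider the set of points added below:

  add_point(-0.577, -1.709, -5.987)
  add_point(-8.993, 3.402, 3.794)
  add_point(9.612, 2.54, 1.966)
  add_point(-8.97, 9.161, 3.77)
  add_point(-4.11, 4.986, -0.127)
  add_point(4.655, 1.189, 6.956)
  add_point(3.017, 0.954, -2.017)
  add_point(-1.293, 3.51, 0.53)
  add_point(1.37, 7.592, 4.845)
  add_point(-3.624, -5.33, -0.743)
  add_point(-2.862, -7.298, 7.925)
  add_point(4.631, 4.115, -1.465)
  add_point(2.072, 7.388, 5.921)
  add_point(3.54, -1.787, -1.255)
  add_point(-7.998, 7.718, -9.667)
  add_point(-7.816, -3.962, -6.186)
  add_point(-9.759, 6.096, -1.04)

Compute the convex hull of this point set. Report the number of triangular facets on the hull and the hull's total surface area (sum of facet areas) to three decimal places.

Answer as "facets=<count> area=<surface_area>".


facets=24 area=843.359

Extreme-point indices: [0, 1, 2, 3, 5, 8, 9, 10, 11, 12, 13, 14, 15, 16] — 14 of 17 on the boundary.

Triangle areas on the boundary:
  f1: (p15, p14, p16) → 48.8412
  f2: (p1, p15, p16) → 31.9692
  f3: (p1, p15, p10) → 77.8589
  f4: (p5, p10, p2) → 30.7108
  f5: (p5, p12, p2) → 24.3305
  f6: (p5, p12, p10) → 34.6714
  f7: (p3, p14, p16) → 18.8611
  f8: (p3, p1, p16) → 14.0663
  f9: (p3, p12, p10) → 88.1313
  f10: (p3, p1, p10) → 21.3191
  f11: (p8, p12, p2) → 6.2916
  f12: (p8, p3, p14) → 71.2164
  f13: (p8, p3, p12) → 5.2615
  f14: (p9, p15, p10) → 16.5028
  f15: (p0, p15, p14) → 44.5954
  f16: (p0, p9, p15) → 22.4662
  f17: (p11, p8, p2) → 24.7132
  f18: (p11, p8, p14) → 61.2165
  f19: (p11, p0, p2) → 23.1357
  f20: (p11, p0, p14) → 56.6418
  f21: (p13, p0, p2) → 15.8384
  f22: (p13, p0, p9) → 21.2467
  f23: (p13, p10, p2) → 47.8734
  f24: (p13, p9, p10) → 35.5991
Σ area = 843.359

Check V−E+F: 14 − 36 + 24 = 2.


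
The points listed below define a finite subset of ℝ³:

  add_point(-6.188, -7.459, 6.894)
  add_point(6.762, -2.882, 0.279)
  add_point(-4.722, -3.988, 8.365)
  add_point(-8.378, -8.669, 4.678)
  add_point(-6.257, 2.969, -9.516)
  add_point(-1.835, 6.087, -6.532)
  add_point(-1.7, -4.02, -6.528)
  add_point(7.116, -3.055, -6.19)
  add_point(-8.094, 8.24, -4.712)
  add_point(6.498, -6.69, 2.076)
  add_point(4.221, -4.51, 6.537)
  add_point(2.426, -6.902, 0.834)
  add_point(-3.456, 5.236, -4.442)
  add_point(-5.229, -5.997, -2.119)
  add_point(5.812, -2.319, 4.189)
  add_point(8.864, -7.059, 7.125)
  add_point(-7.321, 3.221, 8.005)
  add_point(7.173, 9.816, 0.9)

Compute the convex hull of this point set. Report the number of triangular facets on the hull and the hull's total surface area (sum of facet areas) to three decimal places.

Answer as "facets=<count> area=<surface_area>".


facets=24 area=1066.187

14 of the 18 inputs are extreme points: [0, 2, 3, 4, 5, 6, 7, 8, 9, 11, 13, 15, 16, 17].

Per-facet area ½‖(b−a)×(c−a)‖:
  f1: (p16, p17, p15) → 143.2404
  f2: (p7, p17, p15) → 100.6953
  f3: (p2, p16, p15) → 45.4410
  f4: (p8, p16, p17) → 105.3712
  f5: (p8, p4, p3) → 67.8262
  f6: (p8, p16, p3) → 84.4391
  f7: (p6, p7, p4) → 35.3564
  f8: (p6, p11, p7) → 35.2220
  f9: (p0, p15, p3) → 18.5743
  f10: (p0, p2, p15) → 28.0360
  f11: (p0, p16, p3) → 16.8508
  f12: (p0, p2, p16) → 11.5664
  f13: (p5, p8, p17) → 38.3045
  f14: (p5, p8, p4) → 19.7350
  f15: (p5, p7, p17) → 74.5143
  f16: (p5, p7, p4) → 39.0772
  f17: (p9, p7, p15) → 14.3736
  f18: (p9, p11, p7) → 18.9717
  f19: (p9, p15, p3) → 41.1979
  f20: (p9, p11, p3) → 14.8177
  f21: (p13, p4, p3) → 29.8842
  f22: (p13, p6, p4) → 25.9464
  f23: (p13, p11, p3) → 32.8157
  f24: (p13, p6, p11) → 23.9295
Σ area = 1066.187

Check V−E+F: 14 − 36 + 24 = 2.


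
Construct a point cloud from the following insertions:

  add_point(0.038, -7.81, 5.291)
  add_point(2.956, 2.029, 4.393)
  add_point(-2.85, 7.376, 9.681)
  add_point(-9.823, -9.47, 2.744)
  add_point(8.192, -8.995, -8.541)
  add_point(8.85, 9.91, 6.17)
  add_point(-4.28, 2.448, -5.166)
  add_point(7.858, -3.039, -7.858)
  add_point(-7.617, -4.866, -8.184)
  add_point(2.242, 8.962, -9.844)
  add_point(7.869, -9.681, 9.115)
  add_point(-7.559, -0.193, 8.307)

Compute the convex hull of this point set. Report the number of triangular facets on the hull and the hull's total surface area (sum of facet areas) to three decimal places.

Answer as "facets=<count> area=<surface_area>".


Hull vertices (10/12): indices [2, 3, 4, 5, 6, 7, 8, 9, 10, 11].

Area of each hull facet:
  f1: (p4, p10, p3) → 157.3326
  f2: (p4, p10, p5) → 172.1571
  f3: (p2, p10, p5) → 118.4568
  f4: (p2, p9, p5) → 107.5840
  f5: (p8, p4, p3) → 98.0667
  f6: (p8, p4, p9) → 130.2876
  f7: (p7, p9, p5) → 112.6094
  f8: (p7, p4, p5) → 37.7973
  f9: (p7, p4, p9) → 17.9444
  f10: (p11, p10, p3) → 97.1906
  f11: (p11, p2, p10) → 81.7566
  f12: (p11, p8, p3) → 66.3279
  f13: (p6, p2, p9) → 79.9715
  f14: (p6, p8, p9) → 34.7212
  f15: (p6, p11, p2) → 63.0933
  f16: (p6, p11, p8) → 60.3822
Σ area = 1435.679

Euler: V−E+F = 10−24+16 = 2.

facets=16 area=1435.679


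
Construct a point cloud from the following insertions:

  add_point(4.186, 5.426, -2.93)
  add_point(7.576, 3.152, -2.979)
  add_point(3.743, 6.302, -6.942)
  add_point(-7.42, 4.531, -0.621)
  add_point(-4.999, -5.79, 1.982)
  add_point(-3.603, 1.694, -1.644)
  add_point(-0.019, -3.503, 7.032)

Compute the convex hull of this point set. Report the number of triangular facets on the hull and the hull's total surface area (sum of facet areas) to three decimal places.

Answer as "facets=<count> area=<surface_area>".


facets=10 area=349.871

Points on the hull: [0, 1, 2, 3, 4, 5, 6] (7 of 7).

Triangle areas on the boundary:
  f1: (p6, p4, p3) → 40.6657
  f2: (p6, p4, p1) → 52.9676
  f3: (p2, p4, p1) → 51.4585
  f4: (p0, p6, p3) → 73.0190
  f5: (p0, p6, p1) → 28.4884
  f6: (p0, p2, p3) → 24.3849
  f7: (p0, p2, p1) → 8.2680
  f8: (p5, p4, p3) → 19.5833
  f9: (p5, p2, p3) → 22.5174
  f10: (p5, p2, p4) → 28.5180
Σ area = 349.871

Euler: V−E+F = 7−15+10 = 2.


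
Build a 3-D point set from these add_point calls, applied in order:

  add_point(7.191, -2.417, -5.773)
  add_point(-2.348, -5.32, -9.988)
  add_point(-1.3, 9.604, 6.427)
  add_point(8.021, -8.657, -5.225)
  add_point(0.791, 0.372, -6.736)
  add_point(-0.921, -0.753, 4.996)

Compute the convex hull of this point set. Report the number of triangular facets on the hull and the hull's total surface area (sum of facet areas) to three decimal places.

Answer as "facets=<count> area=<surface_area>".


Points on the hull: [0, 1, 2, 3, 4, 5] (6 of 6).

Triangle areas on the boundary:
  f1: (p0, p3, p1) → 33.9730
  f2: (p0, p2, p3) → 47.1959
  f3: (p5, p3, p1) → 86.5139
  f4: (p5, p2, p1) → 74.8836
  f5: (p5, p2, p3) → 65.2881
  f6: (p4, p2, p1) → 38.7389
  f7: (p4, p0, p1) → 25.3464
  f8: (p4, p0, p2) → 55.5780
Σ area = 427.518

Euler characteristic 6−12+8 = 2 ✓

facets=8 area=427.518


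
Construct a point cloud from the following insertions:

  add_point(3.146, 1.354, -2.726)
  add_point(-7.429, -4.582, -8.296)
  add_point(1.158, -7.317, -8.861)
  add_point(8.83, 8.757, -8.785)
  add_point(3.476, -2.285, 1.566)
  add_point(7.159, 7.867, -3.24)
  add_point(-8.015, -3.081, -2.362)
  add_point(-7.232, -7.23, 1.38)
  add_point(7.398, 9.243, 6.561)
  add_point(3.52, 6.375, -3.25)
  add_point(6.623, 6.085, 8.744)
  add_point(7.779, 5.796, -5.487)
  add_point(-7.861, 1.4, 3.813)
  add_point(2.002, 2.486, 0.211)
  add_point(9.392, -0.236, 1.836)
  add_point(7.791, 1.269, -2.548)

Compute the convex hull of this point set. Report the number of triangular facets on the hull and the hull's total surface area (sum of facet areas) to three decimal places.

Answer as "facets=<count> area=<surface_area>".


Extreme-point indices: [1, 2, 3, 6, 7, 8, 10, 12, 14] — 9 of 16 on the boundary.

Per-facet area ½‖(b−a)×(c−a)‖:
  f1: (p3, p8, p14) → 72.8425
  f2: (p3, p2, p14) → 102.5925
  f3: (p7, p2, p14) → 98.7937
  f4: (p1, p3, p2) → 79.6679
  f5: (p1, p7, p6) → 15.5131
  f6: (p1, p7, p2) → 45.2677
  f7: (p12, p7, p6) → 21.4014
  f8: (p12, p1, p6) → 9.0656
  f9: (p12, p3, p8) → 133.4220
  f10: (p12, p1, p3) → 138.1444
  f11: (p10, p8, p14) → 19.0722
  f12: (p10, p7, p14) → 88.0775
  f13: (p10, p12, p8) → 30.3926
  f14: (p10, p12, p7) → 68.5754
Σ area = 922.828

Euler: V−E+F = 9−21+14 = 2.

facets=14 area=922.828


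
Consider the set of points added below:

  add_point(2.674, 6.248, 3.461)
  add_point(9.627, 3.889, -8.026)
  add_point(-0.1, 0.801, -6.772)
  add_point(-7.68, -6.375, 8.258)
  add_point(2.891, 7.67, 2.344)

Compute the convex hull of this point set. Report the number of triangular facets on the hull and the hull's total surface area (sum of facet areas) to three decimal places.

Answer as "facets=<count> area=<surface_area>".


Hull vertices (5/5): indices [0, 1, 2, 3, 4].

Area of each hull facet:
  f1: (p0, p1, p3) → 105.2931
  f2: (p0, p4, p3) → 8.7659
  f3: (p0, p4, p1) → 11.1332
  f4: (p2, p1, p3) → 74.5600
  f5: (p2, p4, p3) → 102.9445
  f6: (p2, p4, p1) → 57.4646
Σ area = 360.161

Check V−E+F: 5 − 9 + 6 = 2.

facets=6 area=360.161
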